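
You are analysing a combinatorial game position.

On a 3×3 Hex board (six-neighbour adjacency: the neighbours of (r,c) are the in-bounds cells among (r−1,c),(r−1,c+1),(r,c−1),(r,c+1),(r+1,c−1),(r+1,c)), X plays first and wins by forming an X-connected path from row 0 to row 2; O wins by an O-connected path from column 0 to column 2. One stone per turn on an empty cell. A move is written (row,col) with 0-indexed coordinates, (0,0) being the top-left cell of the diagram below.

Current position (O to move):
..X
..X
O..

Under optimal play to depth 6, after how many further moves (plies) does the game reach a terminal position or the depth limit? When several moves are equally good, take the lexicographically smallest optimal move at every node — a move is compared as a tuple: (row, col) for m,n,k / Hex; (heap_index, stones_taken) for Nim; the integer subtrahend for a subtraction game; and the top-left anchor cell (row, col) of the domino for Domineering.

ply 1, O at ..X/..X/O.. | (0,0)=-1→O.X/..X/O..*; (0,1)=-1→.OX/..X/O..; (1,0)=-1→..X/O.X/O..; (1,1)=-1→..X/.OX/O..; (2,1)=-1→..X/..X/OO.; (2,2)=-1→..X/..X/O.O
ply 2, X at O.X/..X/O.. | (0,1)=+1→OXX/..X/O..*; (1,0)=+1→O.X/X.X/O..; (1,1)=+1→O.X/.XX/O..; (2,1)=+1→O.X/..X/OX.; (2,2)=+1→O.X/..X/O.X
ply 3, O at OXX/..X/O.. | (1,0)=-1→OXX/O.X/O..*; (1,1)=-1→OXX/.OX/O..; (2,1)=-1→OXX/..X/OO.; (2,2)=-1→OXX/..X/O.O
ply 4, X at OXX/O.X/O.. | (1,1)=+1→OXX/OXX/O..*; (2,1)=+1→OXX/O.X/OX.; (2,2)=+1→OXX/O.X/O.X
ply 5, O at OXX/OXX/O.. | (2,1)=-1→OXX/OXX/OO.*; (2,2)=-1→OXX/OXX/O.O
ply 6, X at OXX/OXX/OO. | (2,2)=+1→OXX/OXX/OOX*
ply 7: OXX/OXX/OOX is terminal -1 (O); from ..X/..X/O.. depth 6

PV length from [..X/..X/O..]: 6 plies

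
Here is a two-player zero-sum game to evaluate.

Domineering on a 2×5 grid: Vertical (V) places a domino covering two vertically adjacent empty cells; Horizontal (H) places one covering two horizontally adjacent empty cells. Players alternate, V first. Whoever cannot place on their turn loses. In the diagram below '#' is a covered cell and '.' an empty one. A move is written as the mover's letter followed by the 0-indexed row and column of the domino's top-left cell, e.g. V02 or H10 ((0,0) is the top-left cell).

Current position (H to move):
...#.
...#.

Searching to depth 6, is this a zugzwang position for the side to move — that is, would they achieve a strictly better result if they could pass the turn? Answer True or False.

zugzwang(...#./...#., H) = False

ply 1, H at ...#./...#. | H00=-1→##.#./...#.*; H01=-1→.###./...#.; H10=-1→...#./##.#.; H11=-1→...#./.###.
ply 2, V at ##.#./...#. | V02=+1→####./..##.*; V04=-1→##.##/...##
ply 3, H at ####./..##. | H10=-1→####./####.*
ply 4, V at ####./####. | V04=+1→#####/#####*
ply 5: #####/##### is terminal -1 (H); from ...#./...#. depth 6
suppose H passes — search the same position with V to move:
pass> ply 1, V at ...#./...#. | V00=-1→#..#./#..#.; V01=+1→.#.#./.#.#.*; V02=-1→..##./..##.; V04=-1→...##/...##
pass> ply 2: .#.#./.#.#. is terminal -1 (H); from ...#./...#. depth 6
for H: play -1, pass -1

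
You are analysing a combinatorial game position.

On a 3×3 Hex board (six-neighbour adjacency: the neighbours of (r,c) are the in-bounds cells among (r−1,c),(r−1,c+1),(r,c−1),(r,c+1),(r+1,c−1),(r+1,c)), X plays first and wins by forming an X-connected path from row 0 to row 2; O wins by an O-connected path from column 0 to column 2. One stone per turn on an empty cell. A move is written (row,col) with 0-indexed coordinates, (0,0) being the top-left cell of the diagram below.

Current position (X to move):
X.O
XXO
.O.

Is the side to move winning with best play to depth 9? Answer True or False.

ply 1, X at X.O/XXO/.O. | (0,1)=-1→XXO/XXO/.O.; (2,0)=+1→X.O/XXO/XO.*; (2,2)=-1→X.O/XXO/.OX
ply 2: X.O/XXO/XO. is terminal -1 (O); from X.O/XXO/.O. depth 9

X winning at [X.O/XXO/.O.]: True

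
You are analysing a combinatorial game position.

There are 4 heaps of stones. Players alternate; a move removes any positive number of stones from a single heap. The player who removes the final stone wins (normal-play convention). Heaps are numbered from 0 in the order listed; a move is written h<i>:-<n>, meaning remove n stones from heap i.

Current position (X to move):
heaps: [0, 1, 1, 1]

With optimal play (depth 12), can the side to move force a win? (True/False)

X winning at [(0,1,1,1)]: True

ply 1, X at (0,1,1,1) | h1:-1=+1→(0,0,1,1)*; h2:-1=+1→(0,1,0,1); h3:-1=+1→(0,1,1,0)
ply 2, O at (0,0,1,1) | h2:-1=-1→(0,0,0,1)*; h3:-1=-1→(0,0,1,0)
ply 3, X at (0,0,0,1) | h3:-1=+1→(0,0,0,0)*
ply 4: (0,0,0,0) is terminal -1 (O); from (0,1,1,1) depth 12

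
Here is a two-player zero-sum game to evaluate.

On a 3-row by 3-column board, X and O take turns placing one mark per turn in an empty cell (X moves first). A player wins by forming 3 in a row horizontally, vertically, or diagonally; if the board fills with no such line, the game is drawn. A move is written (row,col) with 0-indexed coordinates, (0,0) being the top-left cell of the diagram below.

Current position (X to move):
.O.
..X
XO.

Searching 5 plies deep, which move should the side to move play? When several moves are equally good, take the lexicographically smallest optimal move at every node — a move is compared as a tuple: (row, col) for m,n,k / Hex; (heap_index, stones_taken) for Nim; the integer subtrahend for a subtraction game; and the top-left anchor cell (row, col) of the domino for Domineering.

X's best at [.O./..X/XO.]: (1,1)

p1 X@[.O./..X/XO.]: (0,0)[XO./..X/XO.]-1 (0,2)[.OX/..X/XO.]-1 (1,0)[.O./X.X/XO.]-1 (1,1)[.O./.XX/XO.]+1* (2,2)[.O./..X/XOX]-1
p2 O@[.O./.XX/XO.]: (0,0)[OO./.XX/XO.]-1* (0,2)[.OO/.XX/XO.]-1 (1,0)[.O./OXX/XO.]-1 (2,2)[.O./.XX/XOO]-1
p3 X@[OO./.XX/XO.]: (0,2)[OOX/.XX/XO.]+1* (1,0)[OO./XXX/XO.]+1 (2,2)[OO./.XX/XOX]-1
p4 O@[OOX/.XX/XO.] terminal -1; root [.O./..X/XO.] d5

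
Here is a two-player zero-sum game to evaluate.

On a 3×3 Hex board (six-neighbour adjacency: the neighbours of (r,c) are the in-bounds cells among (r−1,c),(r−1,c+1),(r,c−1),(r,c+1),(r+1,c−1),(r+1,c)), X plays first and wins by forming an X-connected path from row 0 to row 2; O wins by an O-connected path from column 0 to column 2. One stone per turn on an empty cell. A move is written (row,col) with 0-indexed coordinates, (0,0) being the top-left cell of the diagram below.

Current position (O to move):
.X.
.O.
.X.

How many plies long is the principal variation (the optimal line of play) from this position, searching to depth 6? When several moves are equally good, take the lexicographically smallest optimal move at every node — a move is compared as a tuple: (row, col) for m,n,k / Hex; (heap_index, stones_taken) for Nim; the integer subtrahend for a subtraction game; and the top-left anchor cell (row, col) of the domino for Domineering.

PV length from [.X./.O./.X.]: 5 plies

p1 O@[.X./.O./.X.]: (0,0)[OX./.O./.X.]+1* (0,2)[.XO/.O./.X.]+1 (1,0)[.X./OO./.X.]+1 (1,2)[.X./.OO/.X.]+1 (2,0)[.X./.O./OX.]+1 (2,2)[.X./.O./.XO]+1
p2 X@[OX./.O./.X.]: (0,2)[OXX/.O./.X.]-1* (1,0)[OX./XO./.X.]-1 (1,2)[OX./.OX/.X.]-1 (2,0)[OX./.O./XX.]-1 (2,2)[OX./.O./.XX]-1
p3 O@[OXX/.O./.X.]: (1,0)[OXX/OO./.X.]-1 (1,2)[OXX/.OO/.X.]+1* (2,0)[OXX/.O./OX.]-1 (2,2)[OXX/.O./.XO]-1
p4 X@[OXX/.OO/.X.]: (1,0)[OXX/XOO/.X.]-1* (2,0)[OXX/.OO/XX.]-1 (2,2)[OXX/.OO/.XX]-1
p5 O@[OXX/XOO/.X.]: (2,0)[OXX/XOO/OX.]+1* (2,2)[OXX/XOO/.XO]-1
p6 X@[OXX/XOO/OX.] terminal -1; root [.X./.O./.X.] d6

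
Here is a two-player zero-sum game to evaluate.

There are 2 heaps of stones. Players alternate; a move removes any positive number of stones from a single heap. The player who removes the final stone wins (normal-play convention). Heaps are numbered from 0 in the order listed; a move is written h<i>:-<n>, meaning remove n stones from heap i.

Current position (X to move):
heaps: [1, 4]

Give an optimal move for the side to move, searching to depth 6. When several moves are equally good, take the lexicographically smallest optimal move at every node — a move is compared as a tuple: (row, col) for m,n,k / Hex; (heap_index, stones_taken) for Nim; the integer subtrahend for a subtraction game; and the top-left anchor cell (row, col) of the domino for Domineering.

p1 X@[(1,4)]: h0:-1[(0,4)]-1 h1:-1[(1,3)]-1 h1:-2[(1,2)]-1 h1:-3[(1,1)]+1* h1:-4[(1,0)]-1
p2 O@[(1,1)]: h0:-1[(0,1)]-1* h1:-1[(1,0)]-1
p3 X@[(0,1)]: h1:-1[(0,0)]+1*
p4 O@[(0,0)] terminal -1; root [(1,4)] d6

X's best at [(1,4)]: h1:-3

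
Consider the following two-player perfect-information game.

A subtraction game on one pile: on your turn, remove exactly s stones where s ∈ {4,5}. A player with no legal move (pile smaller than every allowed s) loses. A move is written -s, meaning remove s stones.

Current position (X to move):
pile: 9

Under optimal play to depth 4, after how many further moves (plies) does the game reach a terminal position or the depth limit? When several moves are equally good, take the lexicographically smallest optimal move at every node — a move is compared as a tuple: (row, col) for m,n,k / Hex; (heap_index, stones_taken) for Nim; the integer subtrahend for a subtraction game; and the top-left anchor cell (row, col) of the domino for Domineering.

PV length from [9]: 2 plies

p1 X@[9]: -4[5]-1* -5[4]-1
p2 O@[5]: -4[1]+1* -5[0]+1
p3 X@[1] terminal -1; root [9] d4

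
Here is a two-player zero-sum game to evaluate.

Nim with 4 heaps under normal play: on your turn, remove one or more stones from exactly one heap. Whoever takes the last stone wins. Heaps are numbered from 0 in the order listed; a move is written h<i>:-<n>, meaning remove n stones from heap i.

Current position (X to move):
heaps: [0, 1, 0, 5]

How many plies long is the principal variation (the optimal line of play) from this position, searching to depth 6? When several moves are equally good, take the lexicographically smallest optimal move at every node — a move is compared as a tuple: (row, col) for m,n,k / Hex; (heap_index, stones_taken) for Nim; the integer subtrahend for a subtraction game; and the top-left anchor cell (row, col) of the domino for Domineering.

PV length from [(0,1,0,5)]: 3 plies

p1 X@[(0,1,0,5)]: h1:-1[(0,0,0,5)]-1 h3:-1[(0,1,0,4)]-1 h3:-2[(0,1,0,3)]-1 h3:-3[(0,1,0,2)]-1 h3:-4[(0,1,0,1)]+1* h3:-5[(0,1,0,0)]-1
p2 O@[(0,1,0,1)]: h1:-1[(0,0,0,1)]-1* h3:-1[(0,1,0,0)]-1
p3 X@[(0,0,0,1)]: h3:-1[(0,0,0,0)]+1*
p4 O@[(0,0,0,0)] terminal -1; root [(0,1,0,5)] d6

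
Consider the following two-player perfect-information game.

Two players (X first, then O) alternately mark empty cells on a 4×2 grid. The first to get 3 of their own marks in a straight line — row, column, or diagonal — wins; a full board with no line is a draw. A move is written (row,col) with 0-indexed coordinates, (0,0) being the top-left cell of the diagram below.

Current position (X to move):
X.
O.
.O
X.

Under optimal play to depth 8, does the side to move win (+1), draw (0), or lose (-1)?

[X./O./.O/X.] X move#1: (0,1):+0/XX/O./.O/X.*, (1,1):+0/X./OX/.O/X., (2,0):-1/X./O./XO/X., (3,1):+0/X./O./.O/XX
[XX/O./.O/X.] O move#2: (1,1):+0/XX/OO/.O/X.*, (2,0):+0/XX/O./OO/X., (3,1):+0/XX/O./.O/XO
[XX/OO/.O/X.] X move#3: (2,0):-1/XX/OO/XO/X., (3,1):+0/XX/OO/.O/XX*
[XX/OO/.O/XX] O move#4: (2,0):+0/XX/OO/OO/XX*
[XX/OO/OO/XX] end (terminal +0, X#5); searched X./O./.O/X. to 8

value(X./O./.O/X., X) = 0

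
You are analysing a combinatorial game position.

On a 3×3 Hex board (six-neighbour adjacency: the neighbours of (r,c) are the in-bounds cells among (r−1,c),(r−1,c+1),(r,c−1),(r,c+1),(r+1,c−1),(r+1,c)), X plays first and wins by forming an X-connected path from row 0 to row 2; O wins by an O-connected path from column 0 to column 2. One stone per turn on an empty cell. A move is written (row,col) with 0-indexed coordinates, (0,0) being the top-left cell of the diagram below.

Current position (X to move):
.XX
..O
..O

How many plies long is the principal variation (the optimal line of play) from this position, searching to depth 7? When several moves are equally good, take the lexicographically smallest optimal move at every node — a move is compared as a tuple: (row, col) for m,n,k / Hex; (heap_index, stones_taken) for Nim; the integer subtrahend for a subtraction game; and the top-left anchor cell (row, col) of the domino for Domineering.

PV length from [.XX/..O/..O]: 5 plies

p1 X@[.XX/..O/..O]: (0,0)[XXX/..O/..O]-1 (1,0)[.XX/X.O/..O]-1 (1,1)[.XX/.XO/..O]+1* (2,0)[.XX/..O/X.O]+1 (2,1)[.XX/..O/.XO]-1
p2 O@[.XX/.XO/..O]: (0,0)[OXX/.XO/..O]-1* (1,0)[.XX/OXO/..O]-1 (2,0)[.XX/.XO/O.O]-1 (2,1)[.XX/.XO/.OO]-1
p3 X@[OXX/.XO/..O]: (1,0)[OXX/XXO/..O]+1* (2,0)[OXX/.XO/X.O]+1 (2,1)[OXX/.XO/.XO]+1
p4 O@[OXX/XXO/..O]: (2,0)[OXX/XXO/O.O]-1* (2,1)[OXX/XXO/.OO]-1
p5 X@[OXX/XXO/O.O]: (2,1)[OXX/XXO/OXO]+1*
p6 O@[OXX/XXO/OXO] terminal -1; root [.XX/..O/..O] d7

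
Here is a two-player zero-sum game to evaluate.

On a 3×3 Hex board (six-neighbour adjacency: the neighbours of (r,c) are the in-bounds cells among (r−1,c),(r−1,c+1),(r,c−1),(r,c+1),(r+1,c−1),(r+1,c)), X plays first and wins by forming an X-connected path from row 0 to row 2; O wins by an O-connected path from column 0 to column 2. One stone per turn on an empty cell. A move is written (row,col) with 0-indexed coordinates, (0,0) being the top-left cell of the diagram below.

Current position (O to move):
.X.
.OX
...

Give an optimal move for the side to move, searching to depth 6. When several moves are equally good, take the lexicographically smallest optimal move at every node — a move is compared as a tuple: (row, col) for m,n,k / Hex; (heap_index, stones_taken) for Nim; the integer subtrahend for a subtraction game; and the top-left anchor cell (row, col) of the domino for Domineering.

O's best at [.X./.OX/...]: (0,2)

[.X./.OX/...] O move#1: (0,0):-1/OX./.OX/..., (0,2):+1/.XO/.OX/...*, (1,0):-1/.X./OOX/..., (2,0):-1/.X./.OX/O.., (2,1):+1/.X./.OX/.O., (2,2):+1/.X./.OX/..O
[.XO/.OX/...] X move#2: (0,0):-1/XXO/.OX/...*, (1,0):-1/.XO/XOX/..., (2,0):-1/.XO/.OX/X.., (2,1):-1/.XO/.OX/.X., (2,2):-1/.XO/.OX/..X
[XXO/.OX/...] O move#3: (1,0):+1/XXO/OOX/...*, (2,0):+1/XXO/.OX/O.., (2,1):+1/XXO/.OX/.O., (2,2):+1/XXO/.OX/..O
[XXO/OOX/...] end (terminal -1, X#4); searched .X./.OX/... to 6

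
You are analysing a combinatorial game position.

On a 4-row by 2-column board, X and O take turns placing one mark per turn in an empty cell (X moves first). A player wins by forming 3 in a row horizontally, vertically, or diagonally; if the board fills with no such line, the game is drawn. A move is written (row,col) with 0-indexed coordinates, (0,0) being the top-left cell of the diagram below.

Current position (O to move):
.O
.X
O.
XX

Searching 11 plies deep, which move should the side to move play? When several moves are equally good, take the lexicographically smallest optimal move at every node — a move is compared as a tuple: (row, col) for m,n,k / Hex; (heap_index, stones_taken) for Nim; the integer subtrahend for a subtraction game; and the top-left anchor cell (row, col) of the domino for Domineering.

O's best at [.O/.X/O./XX]: (2,1)

p1 O@[.O/.X/O./XX]: (0,0)[OO/.X/O./XX]-1 (1,0)[.O/OX/O./XX]-1 (2,1)[.O/.X/OO/XX]+0*
p2 X@[.O/.X/OO/XX]: (0,0)[XO/.X/OO/XX]+0* (1,0)[.O/XX/OO/XX]+0
p3 O@[XO/.X/OO/XX]: (1,0)[XO/OX/OO/XX]+0*
p4 X@[XO/OX/OO/XX] terminal +0; root [.O/.X/O./XX] d11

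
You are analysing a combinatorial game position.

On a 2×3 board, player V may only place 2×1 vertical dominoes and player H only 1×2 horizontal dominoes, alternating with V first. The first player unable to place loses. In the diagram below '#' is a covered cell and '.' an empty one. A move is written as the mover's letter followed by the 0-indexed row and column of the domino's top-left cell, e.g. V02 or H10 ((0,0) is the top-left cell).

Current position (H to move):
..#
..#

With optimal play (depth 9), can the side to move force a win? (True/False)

p1 H@[..#/..#]: H00[###/..#]+1* H10[..#/###]+1
p2 V@[###/..#] terminal -1; root [..#/..#] d9

H winning at [..#/..#]: True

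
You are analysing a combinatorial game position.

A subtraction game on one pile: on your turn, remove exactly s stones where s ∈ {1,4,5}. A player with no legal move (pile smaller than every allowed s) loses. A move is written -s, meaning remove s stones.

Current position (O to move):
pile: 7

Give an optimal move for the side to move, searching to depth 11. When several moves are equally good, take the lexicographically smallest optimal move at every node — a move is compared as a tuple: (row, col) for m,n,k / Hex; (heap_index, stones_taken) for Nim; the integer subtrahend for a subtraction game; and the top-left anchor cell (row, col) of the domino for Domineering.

p1 O@[7]: -1[6]-1 -4[3]-1 -5[2]+1*
p2 X@[2]: -1[1]-1*
p3 O@[1]: -1[0]+1*
p4 X@[0] terminal -1; root [7] d11

O's best at [7]: -5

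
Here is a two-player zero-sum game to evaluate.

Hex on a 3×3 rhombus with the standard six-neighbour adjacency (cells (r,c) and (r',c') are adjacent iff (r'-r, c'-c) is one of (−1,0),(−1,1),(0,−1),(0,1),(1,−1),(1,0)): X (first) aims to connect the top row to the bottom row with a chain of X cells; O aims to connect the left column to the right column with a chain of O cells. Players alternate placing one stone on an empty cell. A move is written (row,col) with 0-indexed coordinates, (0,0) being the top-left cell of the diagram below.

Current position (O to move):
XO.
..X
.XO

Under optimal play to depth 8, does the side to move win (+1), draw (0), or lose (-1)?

[XO./..X/.XO] O move#1: (0,2):-1/XOO/..X/.XO*, (1,0):-1/XO./O.X/.XO, (1,1):-1/XO./.OX/.XO, (2,0):-1/XO./..X/OXO
[XOO/..X/.XO] X move#2: (1,0):+1/XOO/X.X/.XO*, (1,1):-1/XOO/.XX/.XO, (2,0):-1/XOO/..X/XXO
[XOO/X.X/.XO] O move#3: (1,1):-1/XOO/XOX/.XO*, (2,0):-1/XOO/X.X/OXO
[XOO/XOX/.XO] X move#4: (2,0):+1/XOO/XOX/XXO*
[XOO/XOX/XXO] end (terminal -1, O#5); searched XO./..X/.XO to 8

value(XO./..X/.XO, O) = -1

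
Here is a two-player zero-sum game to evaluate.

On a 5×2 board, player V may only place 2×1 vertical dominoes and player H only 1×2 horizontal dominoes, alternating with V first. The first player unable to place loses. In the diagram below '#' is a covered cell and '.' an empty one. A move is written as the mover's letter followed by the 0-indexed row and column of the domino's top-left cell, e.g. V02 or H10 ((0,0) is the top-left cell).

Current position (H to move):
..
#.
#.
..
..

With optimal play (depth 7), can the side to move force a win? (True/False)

ply 1, H at ../#./#./../.. | H00=-1→##/#./#./../..; H30=+1→../#./#./##/..*; H40=+1→../#./#./../##
ply 2, V at ../#./#./##/.. | V01=-1→.#/##/#./##/..*; V11=-1→../##/##/##/..
ply 3, H at .#/##/#./##/.. | H40=+1→.#/##/#./##/##*
ply 4: .#/##/#./##/## is terminal -1 (V); from ../#./#./../.. depth 7

H winning at [../#./#./../..]: True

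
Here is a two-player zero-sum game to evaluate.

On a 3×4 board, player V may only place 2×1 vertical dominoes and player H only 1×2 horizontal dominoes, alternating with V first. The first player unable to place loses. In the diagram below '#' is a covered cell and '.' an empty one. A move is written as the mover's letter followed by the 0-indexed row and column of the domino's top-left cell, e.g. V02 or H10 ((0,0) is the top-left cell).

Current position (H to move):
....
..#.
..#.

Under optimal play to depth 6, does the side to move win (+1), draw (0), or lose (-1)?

[..../..#./..#.] H move#1: H00:-1/##../..#./..#., H01:-1/.##./..#./..#., H02:-1/..##/..#./..#., H10:+1/..../###./..#.*, H20:-1/..../..#./###.
[..../###./..#.] V move#2: V03:-1/...#/####/..#.*, V13:-1/..../####/..##
[...#/####/..#.] H move#3: H00:+1/##.#/####/..#.*, H01:+1/.###/####/..#., H20:+1/...#/####/###.
[##.#/####/..#.] end (terminal -1, V#4); searched ..../..#./..#. to 6

value(..../..#./..#., H) = +1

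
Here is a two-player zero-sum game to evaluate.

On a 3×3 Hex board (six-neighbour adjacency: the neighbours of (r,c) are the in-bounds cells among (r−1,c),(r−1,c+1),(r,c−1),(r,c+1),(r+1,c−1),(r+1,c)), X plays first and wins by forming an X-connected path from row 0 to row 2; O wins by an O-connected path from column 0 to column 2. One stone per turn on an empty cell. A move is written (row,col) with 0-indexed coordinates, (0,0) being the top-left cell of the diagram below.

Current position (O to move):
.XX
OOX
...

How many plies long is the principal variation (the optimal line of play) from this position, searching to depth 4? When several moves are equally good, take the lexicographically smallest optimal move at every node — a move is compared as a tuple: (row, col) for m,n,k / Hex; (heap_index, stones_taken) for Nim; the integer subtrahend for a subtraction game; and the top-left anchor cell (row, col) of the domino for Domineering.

PV length from [.XX/OOX/...]: 4 plies

p1 O@[.XX/OOX/...]: (0,0)[OXX/OOX/...]-1* (2,0)[.XX/OOX/O..]-1 (2,1)[.XX/OOX/.O.]-1 (2,2)[.XX/OOX/..O]-1
p2 X@[OXX/OOX/...]: (2,0)[OXX/OOX/X..]+1* (2,1)[OXX/OOX/.X.]+1 (2,2)[OXX/OOX/..X]+1
p3 O@[OXX/OOX/X..]: (2,1)[OXX/OOX/XO.]-1* (2,2)[OXX/OOX/X.O]-1
p4 X@[OXX/OOX/XO.]: (2,2)[OXX/OOX/XOX]+1*
p5 O@[OXX/OOX/XOX] terminal -1; root [.XX/OOX/...] d4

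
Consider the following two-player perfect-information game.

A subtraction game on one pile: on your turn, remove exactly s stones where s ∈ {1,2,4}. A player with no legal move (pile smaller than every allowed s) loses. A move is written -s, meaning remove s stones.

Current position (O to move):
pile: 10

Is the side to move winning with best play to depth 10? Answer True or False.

O winning at [10]: True

ply 1, O at 10 | -1=+1→9*; -2=-1→8; -4=+1→6
ply 2, X at 9 | -1=-1→8*; -2=-1→7; -4=-1→5
ply 3, O at 8 | -1=-1→7; -2=+1→6*; -4=-1→4
ply 4, X at 6 | -1=-1→5*; -2=-1→4; -4=-1→2
ply 5, O at 5 | -1=-1→4; -2=+1→3*; -4=-1→1
ply 6, X at 3 | -1=-1→2*; -2=-1→1
ply 7, O at 2 | -1=-1→1; -2=+1→0*
ply 8: 0 is terminal -1 (X); from 10 depth 10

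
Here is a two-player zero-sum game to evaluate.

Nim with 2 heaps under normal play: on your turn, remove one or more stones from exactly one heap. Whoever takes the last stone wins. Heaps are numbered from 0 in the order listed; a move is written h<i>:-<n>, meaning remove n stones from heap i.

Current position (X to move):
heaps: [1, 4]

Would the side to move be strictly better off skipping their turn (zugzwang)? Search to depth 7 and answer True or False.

zugzwang((1,4), X) = False

p1 X@[(1,4)]: h0:-1[(0,4)]-1 h1:-1[(1,3)]-1 h1:-2[(1,2)]-1 h1:-3[(1,1)]+1* h1:-4[(1,0)]-1
p2 O@[(1,1)]: h0:-1[(0,1)]-1* h1:-1[(1,0)]-1
p3 X@[(0,1)]: h1:-1[(0,0)]+1*
p4 O@[(0,0)] terminal -1; root [(1,4)] d7
suppose X passes — search the same position with O to move:
pass> p1 O@[(1,4)]: h0:-1[(0,4)]-1 h1:-1[(1,3)]-1 h1:-2[(1,2)]-1 h1:-3[(1,1)]+1* h1:-4[(1,0)]-1
pass> p2 X@[(1,1)]: h0:-1[(0,1)]-1* h1:-1[(1,0)]-1
pass> p3 O@[(0,1)]: h1:-1[(0,0)]+1*
pass> p4 X@[(0,0)] terminal -1; root [(1,4)] d7
for X: play +1, pass -1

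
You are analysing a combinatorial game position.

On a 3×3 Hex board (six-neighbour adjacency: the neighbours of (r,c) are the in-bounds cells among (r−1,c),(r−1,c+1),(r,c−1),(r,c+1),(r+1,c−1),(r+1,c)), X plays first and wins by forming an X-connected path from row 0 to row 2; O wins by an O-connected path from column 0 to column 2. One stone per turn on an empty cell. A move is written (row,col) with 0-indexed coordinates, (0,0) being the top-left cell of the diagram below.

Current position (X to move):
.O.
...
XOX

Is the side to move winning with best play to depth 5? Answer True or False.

p1 X@[.O./.../XOX]: (0,0)[XO./.../XOX]+1* (0,2)[.OX/.../XOX]+1 (1,0)[.O./X../XOX]+1 (1,1)[.O./.X./XOX]-1 (1,2)[.O./..X/XOX]-1
p2 O@[XO./.../XOX]: (0,2)[XOO/.../XOX]-1* (1,0)[XO./O../XOX]-1 (1,1)[XO./.O./XOX]-1 (1,2)[XO./..O/XOX]-1
p3 X@[XOO/.../XOX]: (1,0)[XOO/X../XOX]+1* (1,1)[XOO/.X./XOX]-1 (1,2)[XOO/..X/XOX]-1
p4 O@[XOO/X../XOX] terminal -1; root [.O./.../XOX] d5

X winning at [.O./.../XOX]: True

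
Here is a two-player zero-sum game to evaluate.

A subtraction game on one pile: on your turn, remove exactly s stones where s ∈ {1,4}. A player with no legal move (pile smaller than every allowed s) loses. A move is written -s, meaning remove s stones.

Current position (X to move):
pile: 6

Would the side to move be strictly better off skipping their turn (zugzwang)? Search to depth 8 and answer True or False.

ply 1, X at 6 | -1=+1→5*; -4=+1→2
ply 2, O at 5 | -1=-1→4*; -4=-1→1
ply 3, X at 4 | -1=-1→3; -4=+1→0*
ply 4: 0 is terminal -1 (O); from 6 depth 8
if X skipped the turn, O would face:
~ ply 1, O at 6 | -1=+1→5*; -4=+1→2
~ ply 2, X at 5 | -1=-1→4*; -4=-1→1
~ ply 3, O at 4 | -1=-1→3; -4=+1→0*
~ ply 4: 0 is terminal -1 (X); from 6 depth 8
compare (X): move=+1 vs pass=-1

zugzwang(6, X) = False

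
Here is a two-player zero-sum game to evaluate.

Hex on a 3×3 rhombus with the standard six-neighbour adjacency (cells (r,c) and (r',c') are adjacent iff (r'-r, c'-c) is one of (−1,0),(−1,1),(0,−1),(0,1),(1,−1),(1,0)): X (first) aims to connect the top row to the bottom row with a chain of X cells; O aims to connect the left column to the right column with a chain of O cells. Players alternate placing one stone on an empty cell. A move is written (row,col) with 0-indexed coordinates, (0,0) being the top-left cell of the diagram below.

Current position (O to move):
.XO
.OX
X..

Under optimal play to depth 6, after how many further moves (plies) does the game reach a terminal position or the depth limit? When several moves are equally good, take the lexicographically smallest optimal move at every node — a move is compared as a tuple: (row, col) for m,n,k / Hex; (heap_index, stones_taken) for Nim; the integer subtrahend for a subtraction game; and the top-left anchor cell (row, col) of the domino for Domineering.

ply 1, O at .XO/.OX/X.. | (0,0)=-1→OXO/.OX/X..; (1,0)=+1→.XO/OOX/X..*; (2,1)=-1→.XO/.OX/XO.; (2,2)=-1→.XO/.OX/X.O
ply 2: .XO/OOX/X.. is terminal -1 (X); from .XO/.OX/X.. depth 6

PV length from [.XO/.OX/X..]: 1 ply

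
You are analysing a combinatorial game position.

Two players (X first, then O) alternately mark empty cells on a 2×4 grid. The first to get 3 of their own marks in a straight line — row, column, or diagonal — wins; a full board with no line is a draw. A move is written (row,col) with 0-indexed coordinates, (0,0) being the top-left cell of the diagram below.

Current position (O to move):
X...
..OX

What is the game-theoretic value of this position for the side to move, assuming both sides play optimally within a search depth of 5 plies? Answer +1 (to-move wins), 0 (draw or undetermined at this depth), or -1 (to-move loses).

[X.../..OX] O move#1: (0,1):+0/XO../..OX*, (0,2):+0/X.O./..OX, (0,3):+0/X..O/..OX, (1,0):+0/X.../O.OX, (1,1):+0/X.../.OOX
[XO../..OX] X move#2: (0,2):+0/XOX./..OX*, (0,3):+0/XO.X/..OX, (1,0):+0/XO../X.OX, (1,1):+0/XO../.XOX
[XOX./..OX] O move#3: (0,3):+0/XOXO/..OX*, (1,0):+0/XOX./O.OX, (1,1):+0/XOX./.OOX
[XOXO/..OX] X move#4: (1,0):+0/XOXO/X.OX*, (1,1):+0/XOXO/.XOX
[XOXO/X.OX] O move#5: (1,1):+0/XOXO/XOOX*
[XOXO/XOOX] end (terminal +0, X#6); searched X.../..OX to 5

value(X.../..OX, O) = 0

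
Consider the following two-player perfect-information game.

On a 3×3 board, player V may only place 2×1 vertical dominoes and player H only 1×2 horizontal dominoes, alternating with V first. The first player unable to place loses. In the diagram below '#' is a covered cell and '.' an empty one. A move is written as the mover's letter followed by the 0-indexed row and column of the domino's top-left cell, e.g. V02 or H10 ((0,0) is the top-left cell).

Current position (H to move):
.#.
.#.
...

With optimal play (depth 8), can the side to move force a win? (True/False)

H winning at [.#./.#./...]: False

ply 1, H at .#./.#./... | H20=-1→.#./.#./##.*; H21=-1→.#./.#./.##
ply 2, V at .#./.#./##. | V00=+1→##./##./##.*; V02=+1→.##/.##/##.; V12=+1→.#./.##/###
ply 3: ##./##./##. is terminal -1 (H); from .#./.#./... depth 8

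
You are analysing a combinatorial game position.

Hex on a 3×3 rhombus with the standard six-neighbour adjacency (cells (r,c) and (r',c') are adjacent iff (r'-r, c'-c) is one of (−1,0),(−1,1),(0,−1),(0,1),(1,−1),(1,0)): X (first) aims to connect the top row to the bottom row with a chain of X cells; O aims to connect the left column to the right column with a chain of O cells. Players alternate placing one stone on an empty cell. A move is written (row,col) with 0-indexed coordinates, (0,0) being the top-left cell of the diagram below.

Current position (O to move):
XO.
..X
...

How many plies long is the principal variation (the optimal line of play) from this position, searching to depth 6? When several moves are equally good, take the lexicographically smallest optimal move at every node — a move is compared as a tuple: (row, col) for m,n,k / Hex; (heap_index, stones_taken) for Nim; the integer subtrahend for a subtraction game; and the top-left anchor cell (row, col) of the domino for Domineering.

p1 O@[XO./..X/...]: (0,2)[XOO/..X/...]-1* (1,0)[XO./O.X/...]-1 (1,1)[XO./.OX/...]-1 (2,0)[XO./..X/O..]-1 (2,1)[XO./..X/.O.]-1 (2,2)[XO./..X/..O]-1
p2 X@[XOO/..X/...]: (1,0)[XOO/X.X/...]+1* (1,1)[XOO/.XX/...]-1 (2,0)[XOO/..X/X..]-1 (2,1)[XOO/..X/.X.]-1 (2,2)[XOO/..X/..X]-1
p3 O@[XOO/X.X/...]: (1,1)[XOO/XOX/...]-1* (2,0)[XOO/X.X/O..]-1 (2,1)[XOO/X.X/.O.]-1 (2,2)[XOO/X.X/..O]-1
p4 X@[XOO/XOX/...]: (2,0)[XOO/XOX/X..]+1* (2,1)[XOO/XOX/.X.]-1 (2,2)[XOO/XOX/..X]-1
p5 O@[XOO/XOX/X..] terminal -1; root [XO./..X/...] d6

PV length from [XO./..X/...]: 4 plies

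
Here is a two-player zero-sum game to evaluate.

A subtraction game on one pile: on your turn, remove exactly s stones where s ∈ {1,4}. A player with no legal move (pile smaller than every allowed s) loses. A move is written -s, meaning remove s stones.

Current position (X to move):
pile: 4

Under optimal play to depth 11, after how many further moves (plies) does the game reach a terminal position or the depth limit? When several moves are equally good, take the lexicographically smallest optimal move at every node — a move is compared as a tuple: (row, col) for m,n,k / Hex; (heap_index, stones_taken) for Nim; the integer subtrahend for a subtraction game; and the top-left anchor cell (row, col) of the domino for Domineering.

[4] X move#1: -1:-1/3, -4:+1/0*
[0] end (terminal -1, O#2); searched 4 to 11

PV length from [4]: 1 ply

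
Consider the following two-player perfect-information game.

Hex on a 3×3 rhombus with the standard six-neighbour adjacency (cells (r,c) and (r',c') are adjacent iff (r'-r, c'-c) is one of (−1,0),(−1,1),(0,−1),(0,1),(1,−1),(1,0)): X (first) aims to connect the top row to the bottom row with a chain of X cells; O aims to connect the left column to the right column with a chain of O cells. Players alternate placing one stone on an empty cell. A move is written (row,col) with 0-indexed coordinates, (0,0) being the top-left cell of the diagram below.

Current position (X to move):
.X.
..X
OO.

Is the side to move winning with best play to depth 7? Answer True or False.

p1 X@[.X./..X/OO.]: (0,0)[XX./..X/OO.]-1 (0,2)[.XX/..X/OO.]-1 (1,0)[.X./X.X/OO.]-1 (1,1)[.X./.XX/OO.]-1 (2,2)[.X./..X/OOX]+1*
p2 O@[.X./..X/OOX]: (0,0)[OX./..X/OOX]-1* (0,2)[.XO/..X/OOX]-1 (1,0)[.X./O.X/OOX]-1 (1,1)[.X./.OX/OOX]-1
p3 X@[OX./..X/OOX]: (0,2)[OXX/..X/OOX]+1* (1,0)[OX./X.X/OOX]+1 (1,1)[OX./.XX/OOX]+1
p4 O@[OXX/..X/OOX] terminal -1; root [.X./..X/OO.] d7

X winning at [.X./..X/OO.]: True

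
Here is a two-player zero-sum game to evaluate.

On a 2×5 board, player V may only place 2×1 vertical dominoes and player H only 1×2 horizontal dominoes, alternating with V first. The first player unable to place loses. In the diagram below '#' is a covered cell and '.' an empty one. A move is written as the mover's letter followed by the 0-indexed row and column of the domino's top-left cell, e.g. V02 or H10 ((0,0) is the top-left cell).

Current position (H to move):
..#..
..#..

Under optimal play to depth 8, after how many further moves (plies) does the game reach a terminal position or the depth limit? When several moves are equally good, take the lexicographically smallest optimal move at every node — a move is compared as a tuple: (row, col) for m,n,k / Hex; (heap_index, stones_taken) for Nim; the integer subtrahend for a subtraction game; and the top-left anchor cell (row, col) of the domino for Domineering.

PV length from [..#../..#..]: 4 plies

p1 H@[..#../..#..]: H00[###../..#..]-1* H03[..###/..#..]-1 H10[..#../###..]-1 H13[..#../..###]-1
p2 V@[###../..#..]: V03[####./..##.]+1* V04[###.#/..#.#]+1
p3 H@[####./..##.]: H10[####./####.]-1*
p4 V@[####./####.]: V04[#####/#####]+1*
p5 H@[#####/#####] terminal -1; root [..#../..#..] d8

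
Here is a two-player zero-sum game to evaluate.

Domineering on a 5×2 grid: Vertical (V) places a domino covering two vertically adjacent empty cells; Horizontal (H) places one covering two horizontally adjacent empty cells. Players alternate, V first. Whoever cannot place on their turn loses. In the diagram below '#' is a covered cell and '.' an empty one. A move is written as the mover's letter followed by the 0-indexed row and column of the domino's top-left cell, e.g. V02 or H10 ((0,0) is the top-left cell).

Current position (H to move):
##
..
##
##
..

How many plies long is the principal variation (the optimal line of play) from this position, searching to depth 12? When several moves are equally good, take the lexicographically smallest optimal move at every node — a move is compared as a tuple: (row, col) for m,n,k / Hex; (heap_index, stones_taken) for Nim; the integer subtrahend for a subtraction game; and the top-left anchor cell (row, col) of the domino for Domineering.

PV length from [##/../##/##/..]: 1 ply

ply 1, H at ##/../##/##/.. | H10=+1→##/##/##/##/..*; H40=+1→##/../##/##/##
ply 2: ##/##/##/##/.. is terminal -1 (V); from ##/../##/##/.. depth 12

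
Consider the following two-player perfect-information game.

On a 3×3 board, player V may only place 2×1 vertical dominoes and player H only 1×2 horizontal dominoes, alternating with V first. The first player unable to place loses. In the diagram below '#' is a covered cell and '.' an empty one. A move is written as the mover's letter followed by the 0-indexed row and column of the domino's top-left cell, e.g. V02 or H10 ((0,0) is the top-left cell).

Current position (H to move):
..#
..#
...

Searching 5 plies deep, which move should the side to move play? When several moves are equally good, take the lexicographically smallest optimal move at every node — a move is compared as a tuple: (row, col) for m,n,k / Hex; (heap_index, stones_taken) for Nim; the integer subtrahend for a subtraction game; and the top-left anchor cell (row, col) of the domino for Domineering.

p1 H@[..#/..#/...]: H00[###/..#/...]-1 H10[..#/###/...]+1* H20[..#/..#/##.]-1 H21[..#/..#/.##]-1
p2 V@[..#/###/...] terminal -1; root [..#/..#/...] d5

H's best at [..#/..#/...]: H10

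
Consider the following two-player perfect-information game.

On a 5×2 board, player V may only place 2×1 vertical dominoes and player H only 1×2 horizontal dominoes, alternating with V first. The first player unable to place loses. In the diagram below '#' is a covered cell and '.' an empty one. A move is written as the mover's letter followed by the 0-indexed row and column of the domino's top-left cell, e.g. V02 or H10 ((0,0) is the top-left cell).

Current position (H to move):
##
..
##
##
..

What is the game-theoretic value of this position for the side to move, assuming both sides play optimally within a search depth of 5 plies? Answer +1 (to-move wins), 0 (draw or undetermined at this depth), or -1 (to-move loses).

value(##/../##/##/.., H) = +1

[##/../##/##/..] H move#1: H10:+1/##/##/##/##/..*, H40:+1/##/../##/##/##
[##/##/##/##/..] end (terminal -1, V#2); searched ##/../##/##/.. to 5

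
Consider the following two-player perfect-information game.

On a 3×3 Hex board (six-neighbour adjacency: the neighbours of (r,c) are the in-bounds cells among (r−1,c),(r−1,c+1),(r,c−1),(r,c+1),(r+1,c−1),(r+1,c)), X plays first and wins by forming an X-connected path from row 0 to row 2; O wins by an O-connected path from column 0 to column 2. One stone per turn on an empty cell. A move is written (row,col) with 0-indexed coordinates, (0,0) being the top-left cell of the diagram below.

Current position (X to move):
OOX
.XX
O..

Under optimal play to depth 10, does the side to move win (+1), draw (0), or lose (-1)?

ply 1, X at OOX/.XX/O.. | (1,0)=+1→OOX/XXX/O..*; (2,1)=+1→OOX/.XX/OX.; (2,2)=+1→OOX/.XX/O.X
ply 2, O at OOX/XXX/O.. | (2,1)=-1→OOX/XXX/OO.*; (2,2)=-1→OOX/XXX/O.O
ply 3, X at OOX/XXX/OO. | (2,2)=+1→OOX/XXX/OOX*
ply 4: OOX/XXX/OOX is terminal -1 (O); from OOX/.XX/O.. depth 10

value(OOX/.XX/O.., X) = +1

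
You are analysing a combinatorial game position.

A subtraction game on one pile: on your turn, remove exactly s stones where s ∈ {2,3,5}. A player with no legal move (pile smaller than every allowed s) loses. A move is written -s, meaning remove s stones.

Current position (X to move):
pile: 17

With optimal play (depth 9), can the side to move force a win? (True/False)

ply 1, X at 17 | -2=+1→15*; -3=+1→14; -5=-1→12
ply 2, O at 15 | -2=-1→13*; -3=-1→12; -5=-1→10
ply 3, X at 13 | -2=-1→11; -3=-1→10; -5=+1→8*
ply 4, O at 8 | -2=-1→6*; -3=-1→5; -5=-1→3
ply 5, X at 6 | -2=-1→4; -3=-1→3; -5=+1→1*
ply 6: 1 is terminal -1 (O); from 17 depth 9

X winning at [17]: True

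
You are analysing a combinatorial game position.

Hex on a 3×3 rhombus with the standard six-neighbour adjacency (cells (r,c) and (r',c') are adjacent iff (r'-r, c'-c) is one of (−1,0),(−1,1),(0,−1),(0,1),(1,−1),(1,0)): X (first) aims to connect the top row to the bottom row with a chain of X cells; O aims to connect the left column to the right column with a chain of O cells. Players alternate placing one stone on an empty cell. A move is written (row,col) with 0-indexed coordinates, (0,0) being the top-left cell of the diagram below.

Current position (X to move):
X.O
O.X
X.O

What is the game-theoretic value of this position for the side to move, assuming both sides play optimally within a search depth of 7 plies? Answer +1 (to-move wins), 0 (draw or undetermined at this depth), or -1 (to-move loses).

value(X.O/O.X/X.O, X) = -1

[X.O/O.X/X.O] X move#1: (0,1):-1/XXO/O.X/X.O*, (1,1):-1/X.O/OXX/X.O, (2,1):-1/X.O/O.X/XXO
[XXO/O.X/X.O] O move#2: (1,1):+1/XXO/OOX/X.O*, (2,1):-1/XXO/O.X/XOO
[XXO/OOX/X.O] end (terminal -1, X#3); searched X.O/O.X/X.O to 7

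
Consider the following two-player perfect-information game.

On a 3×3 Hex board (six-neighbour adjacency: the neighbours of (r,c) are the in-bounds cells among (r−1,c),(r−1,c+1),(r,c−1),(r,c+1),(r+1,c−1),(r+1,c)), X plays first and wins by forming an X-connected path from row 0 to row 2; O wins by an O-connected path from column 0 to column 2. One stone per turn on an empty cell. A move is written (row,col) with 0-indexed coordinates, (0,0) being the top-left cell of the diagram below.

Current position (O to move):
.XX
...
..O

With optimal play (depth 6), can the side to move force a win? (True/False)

O winning at [.XX/.../..O]: True

ply 1, O at .XX/.../..O | (0,0)=-1→OXX/.../..O; (1,0)=-1→.XX/O../..O; (1,1)=+1→.XX/.O./..O*; (1,2)=-1→.XX/..O/..O; (2,0)=-1→.XX/.../O.O; (2,1)=-1→.XX/.../.OO
ply 2, X at .XX/.O./..O | (0,0)=-1→XXX/.O./..O*; (1,0)=-1→.XX/XO./..O; (1,2)=-1→.XX/.OX/..O; (2,0)=-1→.XX/.O./X.O; (2,1)=-1→.XX/.O./.XO
ply 3, O at XXX/.O./..O | (1,0)=+1→XXX/OO./..O*; (1,2)=+1→XXX/.OO/..O; (2,0)=+1→XXX/.O./O.O; (2,1)=+1→XXX/.O./.OO
ply 4, X at XXX/OO./..O | (1,2)=-1→XXX/OOX/..O*; (2,0)=-1→XXX/OO./X.O; (2,1)=-1→XXX/OO./.XO
ply 5, O at XXX/OOX/..O | (2,0)=-1→XXX/OOX/O.O; (2,1)=+1→XXX/OOX/.OO*
ply 6: XXX/OOX/.OO is terminal -1 (X); from .XX/.../..O depth 6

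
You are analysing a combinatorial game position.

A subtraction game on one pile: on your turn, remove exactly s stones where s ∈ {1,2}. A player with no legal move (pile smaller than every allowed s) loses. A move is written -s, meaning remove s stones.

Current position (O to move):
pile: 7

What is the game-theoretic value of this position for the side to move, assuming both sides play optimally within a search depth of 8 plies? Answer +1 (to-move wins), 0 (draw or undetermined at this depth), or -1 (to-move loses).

value(7, O) = +1

[7] O move#1: -1:+1/6*, -2:-1/5
[6] X move#2: -1:-1/5*, -2:-1/4
[5] O move#3: -1:-1/4, -2:+1/3*
[3] X move#4: -1:-1/2*, -2:-1/1
[2] O move#5: -1:-1/1, -2:+1/0*
[0] end (terminal -1, X#6); searched 7 to 8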